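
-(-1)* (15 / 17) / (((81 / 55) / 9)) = 275 / 51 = 5.39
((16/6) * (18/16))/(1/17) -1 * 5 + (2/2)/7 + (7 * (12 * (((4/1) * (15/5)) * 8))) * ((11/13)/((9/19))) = 14451.07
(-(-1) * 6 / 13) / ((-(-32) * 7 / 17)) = 51 / 1456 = 0.04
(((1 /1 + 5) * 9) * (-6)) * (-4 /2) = 648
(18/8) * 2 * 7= 63/2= 31.50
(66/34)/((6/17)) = 5.50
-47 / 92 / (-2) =47 / 184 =0.26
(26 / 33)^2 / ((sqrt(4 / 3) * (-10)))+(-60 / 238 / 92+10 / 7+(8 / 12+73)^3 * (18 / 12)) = 2110204843 / 3519-169 * sqrt(3) / 5445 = 599660.32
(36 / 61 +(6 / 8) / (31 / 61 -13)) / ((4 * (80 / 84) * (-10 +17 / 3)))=-413973 / 12891008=-0.03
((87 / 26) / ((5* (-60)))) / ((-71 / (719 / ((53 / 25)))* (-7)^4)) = 20851 / 939636152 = 0.00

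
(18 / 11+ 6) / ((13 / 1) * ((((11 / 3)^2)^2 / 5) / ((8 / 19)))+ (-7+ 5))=272160 / 39708317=0.01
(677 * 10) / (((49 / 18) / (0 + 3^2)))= 1096740 / 49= 22382.45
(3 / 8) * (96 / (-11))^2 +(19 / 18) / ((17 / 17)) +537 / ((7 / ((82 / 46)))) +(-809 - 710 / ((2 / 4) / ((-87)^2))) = -3769090514509 / 350658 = -10748622.63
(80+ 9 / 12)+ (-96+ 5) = -41 / 4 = -10.25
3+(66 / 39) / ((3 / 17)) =491 / 39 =12.59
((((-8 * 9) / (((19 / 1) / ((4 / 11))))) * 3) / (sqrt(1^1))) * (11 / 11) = -864 / 209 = -4.13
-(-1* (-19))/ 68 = -19/ 68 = -0.28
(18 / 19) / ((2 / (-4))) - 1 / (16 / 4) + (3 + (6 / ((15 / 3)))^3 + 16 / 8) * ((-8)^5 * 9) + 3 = -1984167.08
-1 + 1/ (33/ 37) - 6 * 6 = -1184/ 33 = -35.88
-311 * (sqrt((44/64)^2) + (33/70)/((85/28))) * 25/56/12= -1782341/182784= -9.75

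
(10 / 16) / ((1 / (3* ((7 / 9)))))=35 / 24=1.46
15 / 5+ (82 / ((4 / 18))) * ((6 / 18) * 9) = 1110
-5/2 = -2.50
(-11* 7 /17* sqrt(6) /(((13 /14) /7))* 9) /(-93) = 22638* sqrt(6) /6851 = 8.09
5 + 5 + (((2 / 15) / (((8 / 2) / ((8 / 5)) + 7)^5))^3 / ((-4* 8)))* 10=102472607451654888501866 / 10247260745165488851825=10.00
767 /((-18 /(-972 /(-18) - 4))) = -19175 /9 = -2130.56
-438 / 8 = -219 / 4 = -54.75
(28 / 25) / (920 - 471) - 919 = -10315747 / 11225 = -919.00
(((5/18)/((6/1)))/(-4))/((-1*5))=1/432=0.00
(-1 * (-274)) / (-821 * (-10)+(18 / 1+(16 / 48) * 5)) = 0.03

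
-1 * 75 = -75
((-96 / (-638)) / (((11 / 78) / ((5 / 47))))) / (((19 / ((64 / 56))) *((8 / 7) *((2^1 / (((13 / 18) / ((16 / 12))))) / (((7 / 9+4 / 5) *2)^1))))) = 47996 / 9400611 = 0.01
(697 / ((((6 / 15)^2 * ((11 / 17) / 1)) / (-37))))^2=120128724105625 / 1936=62049960798.36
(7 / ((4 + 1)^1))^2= 49 / 25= 1.96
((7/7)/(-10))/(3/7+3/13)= -91/600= -0.15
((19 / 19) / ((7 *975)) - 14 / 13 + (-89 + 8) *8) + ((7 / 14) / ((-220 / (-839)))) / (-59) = -23001440443 / 35435400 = -649.11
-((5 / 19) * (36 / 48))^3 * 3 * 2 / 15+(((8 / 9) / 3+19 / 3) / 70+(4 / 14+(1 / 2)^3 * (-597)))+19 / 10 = -3001214435 / 41483232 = -72.35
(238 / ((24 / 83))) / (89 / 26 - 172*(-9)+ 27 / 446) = 28633423 / 53973012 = 0.53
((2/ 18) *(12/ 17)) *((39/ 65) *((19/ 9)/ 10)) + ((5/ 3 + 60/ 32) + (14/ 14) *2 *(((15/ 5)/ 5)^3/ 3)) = 565427/ 153000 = 3.70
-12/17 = -0.71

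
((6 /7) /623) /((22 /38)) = 114 /47971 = 0.00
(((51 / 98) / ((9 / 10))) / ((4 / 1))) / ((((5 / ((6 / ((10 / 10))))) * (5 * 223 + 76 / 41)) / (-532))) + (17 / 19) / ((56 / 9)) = 0.06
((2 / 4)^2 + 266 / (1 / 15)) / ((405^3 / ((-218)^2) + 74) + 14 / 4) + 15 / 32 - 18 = -33265280323 / 2243623520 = -14.83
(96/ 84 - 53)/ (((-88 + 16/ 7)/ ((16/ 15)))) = 242/ 375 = 0.65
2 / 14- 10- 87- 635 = -5123 / 7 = -731.86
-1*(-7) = 7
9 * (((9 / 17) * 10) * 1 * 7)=5670 / 17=333.53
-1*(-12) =12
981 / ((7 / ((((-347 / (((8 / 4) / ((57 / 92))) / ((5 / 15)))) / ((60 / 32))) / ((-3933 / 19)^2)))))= -718637 / 11497815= -0.06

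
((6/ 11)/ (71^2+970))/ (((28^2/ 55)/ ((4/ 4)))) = 15/ 2356312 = 0.00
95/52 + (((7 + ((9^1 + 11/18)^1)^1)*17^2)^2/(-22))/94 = -97053278713/8710416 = -11142.21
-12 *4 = -48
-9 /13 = -0.69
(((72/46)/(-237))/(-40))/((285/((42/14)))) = 3/1726150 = 0.00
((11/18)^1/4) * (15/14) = 55/336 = 0.16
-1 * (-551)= 551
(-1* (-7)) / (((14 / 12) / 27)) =162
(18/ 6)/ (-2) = -1.50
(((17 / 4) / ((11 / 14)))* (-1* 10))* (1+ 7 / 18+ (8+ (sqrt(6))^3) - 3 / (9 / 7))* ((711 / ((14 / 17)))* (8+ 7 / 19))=-490067415* sqrt(6) / 209 - 2305131915 / 836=-8500947.78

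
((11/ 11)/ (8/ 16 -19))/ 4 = -1/ 74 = -0.01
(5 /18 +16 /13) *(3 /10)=0.45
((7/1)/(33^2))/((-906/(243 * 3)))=-189/36542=-0.01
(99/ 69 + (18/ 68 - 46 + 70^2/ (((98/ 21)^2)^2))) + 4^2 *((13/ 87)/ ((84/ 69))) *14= -43168481/ 6667332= -6.47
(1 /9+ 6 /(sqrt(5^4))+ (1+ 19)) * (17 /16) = 77843 /3600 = 21.62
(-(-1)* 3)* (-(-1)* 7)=21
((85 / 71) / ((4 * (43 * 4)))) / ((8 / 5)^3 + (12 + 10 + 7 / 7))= 10625 / 165448176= 0.00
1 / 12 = 0.08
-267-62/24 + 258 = -139/12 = -11.58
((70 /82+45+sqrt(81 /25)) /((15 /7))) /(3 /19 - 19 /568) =737989336 /4129725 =178.70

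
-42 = -42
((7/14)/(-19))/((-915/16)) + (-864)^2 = 12977832968/17385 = 746496.00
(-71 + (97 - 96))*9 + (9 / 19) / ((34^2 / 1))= -13837311 / 21964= -630.00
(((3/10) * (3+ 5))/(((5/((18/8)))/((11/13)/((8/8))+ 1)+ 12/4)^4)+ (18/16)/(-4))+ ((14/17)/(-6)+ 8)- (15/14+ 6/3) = 685194763350143/151667185477920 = 4.52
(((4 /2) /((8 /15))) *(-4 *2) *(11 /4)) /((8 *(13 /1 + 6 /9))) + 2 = 817 /656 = 1.25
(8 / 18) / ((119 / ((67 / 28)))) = 67 / 7497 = 0.01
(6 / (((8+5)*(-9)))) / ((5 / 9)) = -0.09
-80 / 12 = -20 / 3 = -6.67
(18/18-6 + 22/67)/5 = -313/335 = -0.93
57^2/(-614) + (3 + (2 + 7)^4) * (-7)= -28215321/614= -45953.29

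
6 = 6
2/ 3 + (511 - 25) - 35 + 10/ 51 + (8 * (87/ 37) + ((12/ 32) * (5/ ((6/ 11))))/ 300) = 284218439/ 603840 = 470.69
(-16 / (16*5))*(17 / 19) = -17 / 95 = -0.18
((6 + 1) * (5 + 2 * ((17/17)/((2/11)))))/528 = 7/33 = 0.21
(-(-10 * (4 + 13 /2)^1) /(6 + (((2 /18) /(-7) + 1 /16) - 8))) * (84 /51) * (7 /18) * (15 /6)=-2881200 /33473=-86.08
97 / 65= 1.49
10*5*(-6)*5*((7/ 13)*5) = -52500/ 13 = -4038.46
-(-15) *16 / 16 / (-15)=-1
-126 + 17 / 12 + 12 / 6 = -1471 / 12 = -122.58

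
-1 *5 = -5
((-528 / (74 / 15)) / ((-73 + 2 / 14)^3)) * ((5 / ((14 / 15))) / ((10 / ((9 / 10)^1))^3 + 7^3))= 392931 / 454469587414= 0.00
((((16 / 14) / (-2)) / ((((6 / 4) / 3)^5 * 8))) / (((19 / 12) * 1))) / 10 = -96 / 665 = -0.14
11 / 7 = 1.57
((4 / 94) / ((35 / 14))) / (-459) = -4 / 107865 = -0.00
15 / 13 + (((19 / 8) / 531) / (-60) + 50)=169494953 / 3313440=51.15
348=348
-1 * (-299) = 299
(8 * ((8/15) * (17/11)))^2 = 1183744/27225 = 43.48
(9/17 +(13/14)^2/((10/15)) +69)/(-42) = -1.69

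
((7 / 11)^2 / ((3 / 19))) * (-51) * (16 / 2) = -1046.41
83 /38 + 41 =1641 /38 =43.18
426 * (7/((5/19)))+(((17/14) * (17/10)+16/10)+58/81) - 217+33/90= 25218679/2268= 11119.35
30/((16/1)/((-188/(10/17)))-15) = -4794/2405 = -1.99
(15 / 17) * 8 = 7.06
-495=-495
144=144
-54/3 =-18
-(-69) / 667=3 / 29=0.10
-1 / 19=-0.05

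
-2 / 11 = -0.18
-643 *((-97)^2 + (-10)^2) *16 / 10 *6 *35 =-2054400432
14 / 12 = 7 / 6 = 1.17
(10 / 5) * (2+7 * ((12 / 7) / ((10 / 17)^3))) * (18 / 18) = 15239 / 125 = 121.91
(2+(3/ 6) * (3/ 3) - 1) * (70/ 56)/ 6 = 5/ 16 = 0.31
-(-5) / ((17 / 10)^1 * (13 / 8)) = 400 / 221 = 1.81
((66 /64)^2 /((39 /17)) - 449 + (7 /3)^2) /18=-53085965 /2156544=-24.62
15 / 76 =0.20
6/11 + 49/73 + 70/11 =6087/803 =7.58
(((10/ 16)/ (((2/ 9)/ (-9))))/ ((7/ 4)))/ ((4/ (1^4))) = -405/ 112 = -3.62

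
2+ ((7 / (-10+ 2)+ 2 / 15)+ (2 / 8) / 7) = 1087 / 840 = 1.29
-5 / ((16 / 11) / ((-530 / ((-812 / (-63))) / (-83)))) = -131175 / 77024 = -1.70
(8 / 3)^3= 512 / 27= 18.96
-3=-3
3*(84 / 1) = 252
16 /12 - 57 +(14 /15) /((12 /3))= -1663 /30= -55.43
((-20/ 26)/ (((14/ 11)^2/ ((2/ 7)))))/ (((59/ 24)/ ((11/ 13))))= -159720/ 3420053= -0.05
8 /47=0.17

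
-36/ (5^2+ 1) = -18/ 13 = -1.38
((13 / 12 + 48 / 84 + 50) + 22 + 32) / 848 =8875 / 71232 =0.12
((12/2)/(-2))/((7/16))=-48/7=-6.86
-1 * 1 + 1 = 0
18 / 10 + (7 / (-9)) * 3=-8 / 15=-0.53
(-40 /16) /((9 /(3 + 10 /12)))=-115 /108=-1.06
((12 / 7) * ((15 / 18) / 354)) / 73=5 / 90447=0.00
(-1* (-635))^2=403225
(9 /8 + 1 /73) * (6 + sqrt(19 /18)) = 665 * sqrt(38) /3504 + 1995 /292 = 8.00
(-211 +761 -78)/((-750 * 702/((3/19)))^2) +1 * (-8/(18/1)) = -617716124941/1389861281250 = -0.44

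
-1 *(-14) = 14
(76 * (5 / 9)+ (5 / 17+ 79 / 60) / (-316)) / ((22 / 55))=40822271 / 386784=105.54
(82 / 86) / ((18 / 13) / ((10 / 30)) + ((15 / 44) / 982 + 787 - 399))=23029864 / 9471806897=0.00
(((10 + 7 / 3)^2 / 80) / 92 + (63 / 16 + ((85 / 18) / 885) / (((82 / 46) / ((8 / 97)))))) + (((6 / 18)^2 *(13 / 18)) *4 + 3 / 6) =668565524783 / 139884770880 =4.78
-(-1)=1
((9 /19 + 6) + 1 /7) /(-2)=-440 /133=-3.31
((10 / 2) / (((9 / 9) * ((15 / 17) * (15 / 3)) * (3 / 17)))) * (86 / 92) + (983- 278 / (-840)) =989.33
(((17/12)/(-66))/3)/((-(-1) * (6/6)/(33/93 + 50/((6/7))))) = -46393/110484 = -0.42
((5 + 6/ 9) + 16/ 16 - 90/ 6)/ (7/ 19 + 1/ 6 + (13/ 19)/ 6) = -475/ 37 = -12.84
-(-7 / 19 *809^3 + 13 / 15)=55594888298 / 285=195069783.50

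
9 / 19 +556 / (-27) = -10321 / 513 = -20.12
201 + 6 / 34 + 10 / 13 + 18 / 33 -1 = 489825 / 2431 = 201.49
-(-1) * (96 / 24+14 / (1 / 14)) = 200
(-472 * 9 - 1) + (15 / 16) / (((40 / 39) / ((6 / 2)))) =-543521 / 128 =-4246.26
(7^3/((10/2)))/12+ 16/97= 34231/5820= 5.88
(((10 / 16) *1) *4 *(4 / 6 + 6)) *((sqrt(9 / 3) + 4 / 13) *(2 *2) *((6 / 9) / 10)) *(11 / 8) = 220 / 117 + 55 *sqrt(3) / 9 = 12.47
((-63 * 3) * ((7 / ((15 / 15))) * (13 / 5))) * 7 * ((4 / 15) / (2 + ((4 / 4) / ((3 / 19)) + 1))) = -17199 / 25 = -687.96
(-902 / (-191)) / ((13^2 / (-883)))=-796466 / 32279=-24.67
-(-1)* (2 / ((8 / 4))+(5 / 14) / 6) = 89 / 84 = 1.06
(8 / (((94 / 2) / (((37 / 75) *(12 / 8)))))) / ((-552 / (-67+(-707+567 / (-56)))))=77367 / 432400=0.18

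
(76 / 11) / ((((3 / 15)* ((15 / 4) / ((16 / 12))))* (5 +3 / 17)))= 2584 / 1089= 2.37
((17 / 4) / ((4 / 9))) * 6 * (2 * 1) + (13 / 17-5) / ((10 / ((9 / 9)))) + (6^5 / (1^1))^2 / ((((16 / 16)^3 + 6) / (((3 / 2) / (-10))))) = -3083502879 / 2380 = -1295589.44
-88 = -88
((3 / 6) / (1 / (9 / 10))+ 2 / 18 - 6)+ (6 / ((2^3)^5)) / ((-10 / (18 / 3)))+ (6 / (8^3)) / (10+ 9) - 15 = -57261479 / 2801664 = -20.44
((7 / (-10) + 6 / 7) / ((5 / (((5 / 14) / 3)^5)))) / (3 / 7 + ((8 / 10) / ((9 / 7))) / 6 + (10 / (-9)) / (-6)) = 6875 / 6563604096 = 0.00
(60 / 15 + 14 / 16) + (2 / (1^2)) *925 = 14839 / 8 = 1854.88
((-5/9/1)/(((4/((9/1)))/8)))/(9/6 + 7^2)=-20/101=-0.20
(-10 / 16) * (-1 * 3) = 15 / 8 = 1.88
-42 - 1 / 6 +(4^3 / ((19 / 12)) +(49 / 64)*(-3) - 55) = -215387 / 3648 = -59.04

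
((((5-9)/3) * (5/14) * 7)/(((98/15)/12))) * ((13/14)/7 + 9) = -134250/2401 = -55.91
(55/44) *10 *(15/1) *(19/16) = 7125/32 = 222.66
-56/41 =-1.37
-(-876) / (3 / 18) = 5256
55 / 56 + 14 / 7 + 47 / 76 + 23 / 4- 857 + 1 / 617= -556470619 / 656488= -847.65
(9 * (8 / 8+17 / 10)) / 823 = 243 / 8230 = 0.03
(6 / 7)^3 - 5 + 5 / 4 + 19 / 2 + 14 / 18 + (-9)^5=-59041.84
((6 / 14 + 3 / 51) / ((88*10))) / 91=29 / 4764760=0.00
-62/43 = -1.44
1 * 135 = 135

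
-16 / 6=-8 / 3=-2.67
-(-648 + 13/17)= 11003/17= 647.24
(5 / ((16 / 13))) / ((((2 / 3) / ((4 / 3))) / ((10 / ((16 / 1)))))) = 325 / 64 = 5.08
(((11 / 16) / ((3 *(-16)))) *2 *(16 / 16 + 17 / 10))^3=-0.00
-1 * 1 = -1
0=0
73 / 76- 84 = -6311 / 76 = -83.04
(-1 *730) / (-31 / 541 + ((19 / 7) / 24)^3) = 1872612725760 / 143279873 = 13069.61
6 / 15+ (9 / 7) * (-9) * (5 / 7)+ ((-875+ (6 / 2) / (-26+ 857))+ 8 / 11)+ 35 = -632398554 / 746515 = -847.13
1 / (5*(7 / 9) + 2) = 9 / 53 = 0.17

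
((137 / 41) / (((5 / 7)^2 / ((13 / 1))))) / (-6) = -87269 / 6150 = -14.19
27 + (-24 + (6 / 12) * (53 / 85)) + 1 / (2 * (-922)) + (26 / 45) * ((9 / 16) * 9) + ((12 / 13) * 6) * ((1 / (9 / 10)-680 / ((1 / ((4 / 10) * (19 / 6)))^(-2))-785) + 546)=-414033325589 / 113166280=-3658.63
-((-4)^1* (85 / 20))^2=-289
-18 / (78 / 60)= -180 / 13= -13.85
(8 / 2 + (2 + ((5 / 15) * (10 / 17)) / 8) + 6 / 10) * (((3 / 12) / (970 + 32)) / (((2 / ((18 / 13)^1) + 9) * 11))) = 0.00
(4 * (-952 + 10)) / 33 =-1256 / 11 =-114.18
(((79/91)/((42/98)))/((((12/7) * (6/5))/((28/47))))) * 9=19355/3666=5.28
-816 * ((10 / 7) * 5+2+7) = -92208 / 7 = -13172.57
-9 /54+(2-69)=-403 /6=-67.17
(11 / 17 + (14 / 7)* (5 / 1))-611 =-10206 / 17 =-600.35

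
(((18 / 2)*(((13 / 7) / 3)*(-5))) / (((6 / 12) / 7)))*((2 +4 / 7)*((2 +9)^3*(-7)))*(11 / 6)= 17129970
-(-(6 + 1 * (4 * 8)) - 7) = 45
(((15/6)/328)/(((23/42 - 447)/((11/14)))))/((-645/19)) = 209/528928208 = 0.00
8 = 8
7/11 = 0.64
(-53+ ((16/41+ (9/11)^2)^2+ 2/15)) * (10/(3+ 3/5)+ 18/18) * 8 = -1563.81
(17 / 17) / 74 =1 / 74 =0.01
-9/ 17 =-0.53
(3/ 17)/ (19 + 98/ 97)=97/ 10999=0.01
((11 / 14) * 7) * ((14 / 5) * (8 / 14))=8.80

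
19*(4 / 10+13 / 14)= 1767 / 70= 25.24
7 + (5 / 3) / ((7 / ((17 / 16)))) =2437 / 336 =7.25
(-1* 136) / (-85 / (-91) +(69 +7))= -12376 / 7001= -1.77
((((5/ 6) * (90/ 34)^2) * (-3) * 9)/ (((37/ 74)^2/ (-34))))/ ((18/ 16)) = 19058.82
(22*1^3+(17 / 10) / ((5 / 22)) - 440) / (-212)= 1.94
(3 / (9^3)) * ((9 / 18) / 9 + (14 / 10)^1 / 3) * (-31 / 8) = -1457 / 174960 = -0.01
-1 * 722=-722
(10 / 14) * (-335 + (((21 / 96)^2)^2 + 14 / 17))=-29784597195 / 124780544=-238.70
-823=-823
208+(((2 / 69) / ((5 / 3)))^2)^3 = 481116639250064 / 2313060765625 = 208.00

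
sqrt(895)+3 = 32.92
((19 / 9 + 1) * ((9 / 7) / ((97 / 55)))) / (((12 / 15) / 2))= 550 / 97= 5.67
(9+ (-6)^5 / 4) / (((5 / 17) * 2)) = -6579 / 2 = -3289.50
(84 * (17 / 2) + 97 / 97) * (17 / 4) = 12155 / 4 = 3038.75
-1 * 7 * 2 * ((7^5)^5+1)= -18774960675295508611312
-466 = -466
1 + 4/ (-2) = -1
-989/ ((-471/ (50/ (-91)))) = -49450/ 42861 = -1.15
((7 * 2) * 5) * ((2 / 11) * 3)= 420 / 11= 38.18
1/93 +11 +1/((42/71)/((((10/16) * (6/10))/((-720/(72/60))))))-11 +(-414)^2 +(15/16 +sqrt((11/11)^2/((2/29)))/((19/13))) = 13 * sqrt(58)/38 +119018040133/694400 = 171399.55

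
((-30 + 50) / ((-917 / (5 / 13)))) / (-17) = 0.00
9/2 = 4.50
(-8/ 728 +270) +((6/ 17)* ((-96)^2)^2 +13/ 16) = 741995857695/ 24752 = 29977208.21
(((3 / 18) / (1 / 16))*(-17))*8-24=-1160 / 3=-386.67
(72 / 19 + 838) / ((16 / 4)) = 7997 / 38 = 210.45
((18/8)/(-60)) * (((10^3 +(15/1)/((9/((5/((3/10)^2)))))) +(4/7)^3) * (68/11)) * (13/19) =-559142597/3225915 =-173.33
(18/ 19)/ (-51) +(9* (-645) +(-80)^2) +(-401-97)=31325/ 323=96.98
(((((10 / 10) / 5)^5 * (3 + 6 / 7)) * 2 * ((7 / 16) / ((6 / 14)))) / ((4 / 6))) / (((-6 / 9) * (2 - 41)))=189 / 1300000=0.00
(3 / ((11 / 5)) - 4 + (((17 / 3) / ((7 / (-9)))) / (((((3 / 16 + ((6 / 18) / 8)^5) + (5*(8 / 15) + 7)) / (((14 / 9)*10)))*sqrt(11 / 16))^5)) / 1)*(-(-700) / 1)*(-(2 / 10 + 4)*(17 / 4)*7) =2536485 / 11 + 1217573090357139867806518820398314004276051968*sqrt(11) / 253360330411042696779158111759365206875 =16169284.80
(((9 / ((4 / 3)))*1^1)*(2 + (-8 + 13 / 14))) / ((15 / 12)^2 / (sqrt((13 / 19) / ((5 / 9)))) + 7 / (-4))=100.08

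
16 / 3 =5.33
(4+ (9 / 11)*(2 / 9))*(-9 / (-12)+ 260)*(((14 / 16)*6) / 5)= 503769 / 440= 1144.93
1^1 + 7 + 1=9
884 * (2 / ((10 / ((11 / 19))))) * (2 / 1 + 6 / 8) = 26741 / 95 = 281.48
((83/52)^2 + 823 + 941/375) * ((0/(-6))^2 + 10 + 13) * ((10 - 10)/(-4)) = 0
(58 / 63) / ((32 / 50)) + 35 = 18365 / 504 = 36.44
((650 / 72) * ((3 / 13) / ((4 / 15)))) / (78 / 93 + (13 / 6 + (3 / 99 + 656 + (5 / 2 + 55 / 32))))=255750 / 21712297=0.01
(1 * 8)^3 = 512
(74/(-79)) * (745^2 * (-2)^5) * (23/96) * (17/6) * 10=80295466750/711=112933145.92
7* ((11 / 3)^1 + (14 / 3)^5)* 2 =31037.08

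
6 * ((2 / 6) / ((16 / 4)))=1 / 2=0.50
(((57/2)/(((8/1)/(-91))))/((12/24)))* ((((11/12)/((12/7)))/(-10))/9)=133133/34560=3.85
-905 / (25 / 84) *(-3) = 45612 / 5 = 9122.40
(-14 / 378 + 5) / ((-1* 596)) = -67 / 8046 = -0.01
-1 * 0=0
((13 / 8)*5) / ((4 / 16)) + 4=73 / 2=36.50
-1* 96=-96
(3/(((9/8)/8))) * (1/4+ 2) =48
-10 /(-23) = 10 /23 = 0.43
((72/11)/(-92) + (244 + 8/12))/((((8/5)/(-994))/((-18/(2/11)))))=346001460/23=15043541.74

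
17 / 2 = 8.50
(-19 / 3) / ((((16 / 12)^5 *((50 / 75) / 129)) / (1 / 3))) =-198531 / 2048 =-96.94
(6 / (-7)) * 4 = -24 / 7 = -3.43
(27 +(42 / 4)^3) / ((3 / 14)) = 22113 / 4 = 5528.25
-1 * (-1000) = 1000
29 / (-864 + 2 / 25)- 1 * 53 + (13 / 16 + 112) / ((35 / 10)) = -12579537 / 604744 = -20.80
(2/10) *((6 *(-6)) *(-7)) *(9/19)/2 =1134/95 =11.94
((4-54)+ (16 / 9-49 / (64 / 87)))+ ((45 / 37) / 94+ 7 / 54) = -344639615 / 3004992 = -114.69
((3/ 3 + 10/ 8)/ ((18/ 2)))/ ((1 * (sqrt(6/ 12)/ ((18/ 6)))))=1.06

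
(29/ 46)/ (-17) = -29/ 782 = -0.04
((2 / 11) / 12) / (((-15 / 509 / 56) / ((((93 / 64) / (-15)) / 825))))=110453 / 32670000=0.00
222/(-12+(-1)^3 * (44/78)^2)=-168831/9368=-18.02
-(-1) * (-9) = -9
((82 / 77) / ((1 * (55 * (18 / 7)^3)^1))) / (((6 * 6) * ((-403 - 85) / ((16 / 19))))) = -2009 / 36804323160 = -0.00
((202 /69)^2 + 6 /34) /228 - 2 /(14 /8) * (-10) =1481246537 /129175452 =11.47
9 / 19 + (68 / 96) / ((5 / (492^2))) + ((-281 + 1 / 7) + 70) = 22664541 / 665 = 34082.02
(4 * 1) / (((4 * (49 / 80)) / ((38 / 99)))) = 3040 / 4851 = 0.63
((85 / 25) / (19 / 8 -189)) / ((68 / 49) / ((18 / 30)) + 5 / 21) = -6664 / 933125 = -0.01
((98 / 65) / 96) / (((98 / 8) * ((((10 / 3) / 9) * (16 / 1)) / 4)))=9 / 10400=0.00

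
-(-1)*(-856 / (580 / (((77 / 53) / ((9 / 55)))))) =-181258 / 13833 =-13.10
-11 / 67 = -0.16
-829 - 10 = -839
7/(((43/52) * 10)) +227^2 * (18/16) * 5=498544531/1720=289851.47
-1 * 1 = -1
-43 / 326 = -0.13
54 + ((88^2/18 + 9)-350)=1289/9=143.22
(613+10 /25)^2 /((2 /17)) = 3198206.26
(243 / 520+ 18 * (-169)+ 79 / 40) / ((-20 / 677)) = 107004589 / 1040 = 102889.03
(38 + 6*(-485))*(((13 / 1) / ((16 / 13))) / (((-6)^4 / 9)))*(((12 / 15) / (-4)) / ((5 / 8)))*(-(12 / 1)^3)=-2912208 / 25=-116488.32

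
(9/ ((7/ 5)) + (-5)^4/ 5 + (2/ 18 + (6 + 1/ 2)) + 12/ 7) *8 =70436/ 63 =1118.03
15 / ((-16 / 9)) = -135 / 16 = -8.44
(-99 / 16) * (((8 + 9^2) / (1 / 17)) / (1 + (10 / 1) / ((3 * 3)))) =-1348083 / 304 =-4434.48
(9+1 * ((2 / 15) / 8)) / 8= 541 / 480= 1.13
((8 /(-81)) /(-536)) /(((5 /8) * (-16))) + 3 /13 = 162797 /705510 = 0.23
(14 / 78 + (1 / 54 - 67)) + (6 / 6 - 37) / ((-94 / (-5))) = -2267245 / 32994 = -68.72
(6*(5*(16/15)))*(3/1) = 96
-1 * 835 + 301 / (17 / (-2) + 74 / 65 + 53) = -4914925 / 5933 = -828.40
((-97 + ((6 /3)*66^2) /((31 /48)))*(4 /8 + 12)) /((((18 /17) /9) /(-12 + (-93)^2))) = 1523971227525 /124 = 12290090544.56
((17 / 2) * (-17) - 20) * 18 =-2961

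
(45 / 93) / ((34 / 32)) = 240 / 527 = 0.46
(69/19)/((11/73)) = 24.10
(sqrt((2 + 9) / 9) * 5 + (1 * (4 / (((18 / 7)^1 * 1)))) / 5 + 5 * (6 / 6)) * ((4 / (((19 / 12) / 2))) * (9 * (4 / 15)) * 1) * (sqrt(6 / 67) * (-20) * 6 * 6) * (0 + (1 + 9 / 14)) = -3179520 * sqrt(4422) / 8911 -50660352 * sqrt(402) / 44555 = -46524.46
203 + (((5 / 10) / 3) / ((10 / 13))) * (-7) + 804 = 60329 / 60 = 1005.48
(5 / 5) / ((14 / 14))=1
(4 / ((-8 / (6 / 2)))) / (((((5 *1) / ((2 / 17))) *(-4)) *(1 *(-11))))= -3 / 3740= -0.00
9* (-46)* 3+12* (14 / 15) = -6154 / 5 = -1230.80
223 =223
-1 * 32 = -32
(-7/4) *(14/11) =-49/22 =-2.23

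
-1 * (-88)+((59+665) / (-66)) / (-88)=127957 / 1452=88.12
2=2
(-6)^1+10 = 4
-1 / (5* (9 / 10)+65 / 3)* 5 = -30 / 157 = -0.19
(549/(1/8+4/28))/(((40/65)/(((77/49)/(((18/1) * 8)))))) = 8723/240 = 36.35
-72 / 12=-6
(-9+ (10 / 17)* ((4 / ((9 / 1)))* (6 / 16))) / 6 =-227 / 153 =-1.48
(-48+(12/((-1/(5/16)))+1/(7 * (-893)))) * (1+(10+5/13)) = -47876557/81263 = -589.16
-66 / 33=-2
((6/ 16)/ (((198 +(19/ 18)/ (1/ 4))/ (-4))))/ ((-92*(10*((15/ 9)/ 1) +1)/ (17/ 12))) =459/ 70994560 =0.00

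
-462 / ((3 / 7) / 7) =-7546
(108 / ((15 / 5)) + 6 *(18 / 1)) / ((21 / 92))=4416 / 7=630.86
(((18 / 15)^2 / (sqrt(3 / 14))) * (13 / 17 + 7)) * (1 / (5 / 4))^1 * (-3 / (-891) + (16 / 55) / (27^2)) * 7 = 67648 * sqrt(42) / 860625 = 0.51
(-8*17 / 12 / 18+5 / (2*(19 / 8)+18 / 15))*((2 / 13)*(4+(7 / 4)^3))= 405523 / 1336608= 0.30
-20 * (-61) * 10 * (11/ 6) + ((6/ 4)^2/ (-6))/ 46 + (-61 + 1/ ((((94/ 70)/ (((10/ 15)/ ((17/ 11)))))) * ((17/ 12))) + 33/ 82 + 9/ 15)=22306.89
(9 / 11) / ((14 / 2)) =9 / 77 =0.12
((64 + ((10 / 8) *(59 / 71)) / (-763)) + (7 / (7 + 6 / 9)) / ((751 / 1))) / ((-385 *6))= -239546393621 / 8646147315960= -0.03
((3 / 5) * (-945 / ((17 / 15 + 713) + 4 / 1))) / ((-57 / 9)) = 25515 / 204668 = 0.12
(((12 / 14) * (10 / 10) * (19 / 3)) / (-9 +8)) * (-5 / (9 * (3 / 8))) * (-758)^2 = 873337280 / 189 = 4620832.17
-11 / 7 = -1.57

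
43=43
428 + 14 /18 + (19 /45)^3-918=-44573516 /91125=-489.15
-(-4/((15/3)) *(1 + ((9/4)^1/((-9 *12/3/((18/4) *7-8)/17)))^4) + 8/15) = 310940.69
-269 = -269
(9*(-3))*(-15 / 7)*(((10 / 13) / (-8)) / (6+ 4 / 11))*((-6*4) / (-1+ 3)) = 13365 / 1274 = 10.49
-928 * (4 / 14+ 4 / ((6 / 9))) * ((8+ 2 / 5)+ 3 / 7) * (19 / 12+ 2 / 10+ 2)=-238673248 / 1225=-194835.30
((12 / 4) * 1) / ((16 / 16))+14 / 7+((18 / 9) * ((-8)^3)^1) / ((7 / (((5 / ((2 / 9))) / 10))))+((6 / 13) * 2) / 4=-29476 / 91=-323.91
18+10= 28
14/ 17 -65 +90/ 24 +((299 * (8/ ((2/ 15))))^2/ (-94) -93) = -10943172751/ 3196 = -3424021.51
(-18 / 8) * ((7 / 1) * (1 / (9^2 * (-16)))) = 7 / 576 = 0.01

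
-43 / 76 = -0.57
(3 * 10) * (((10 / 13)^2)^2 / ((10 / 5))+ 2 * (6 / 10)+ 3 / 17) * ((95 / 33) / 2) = 357830515 / 5340907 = 67.00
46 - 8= 38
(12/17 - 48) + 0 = -804/17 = -47.29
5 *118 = 590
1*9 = 9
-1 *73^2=-5329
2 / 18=1 / 9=0.11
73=73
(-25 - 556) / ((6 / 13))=-7553 / 6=-1258.83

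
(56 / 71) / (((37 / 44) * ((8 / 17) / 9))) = 47124 / 2627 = 17.94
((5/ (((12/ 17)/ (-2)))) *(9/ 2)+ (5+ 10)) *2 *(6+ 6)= -1170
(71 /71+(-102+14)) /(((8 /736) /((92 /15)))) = -245456 /5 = -49091.20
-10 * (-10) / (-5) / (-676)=5 / 169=0.03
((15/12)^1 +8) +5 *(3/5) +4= 65/4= 16.25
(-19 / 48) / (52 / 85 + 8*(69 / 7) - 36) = -0.01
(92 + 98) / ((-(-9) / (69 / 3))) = 4370 / 9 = 485.56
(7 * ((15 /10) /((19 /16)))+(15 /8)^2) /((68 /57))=45081 /4352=10.36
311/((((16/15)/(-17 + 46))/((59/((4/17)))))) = 135690855/64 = 2120169.61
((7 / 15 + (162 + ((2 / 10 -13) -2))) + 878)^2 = 9467929 / 9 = 1051992.11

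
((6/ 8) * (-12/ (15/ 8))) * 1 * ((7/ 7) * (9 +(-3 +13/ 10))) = -876/ 25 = -35.04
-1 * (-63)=63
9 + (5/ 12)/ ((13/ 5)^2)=18377/ 2028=9.06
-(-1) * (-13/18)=-13/18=-0.72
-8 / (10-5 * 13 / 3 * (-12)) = -4 / 135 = -0.03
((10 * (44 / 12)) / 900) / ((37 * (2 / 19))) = 209 / 19980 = 0.01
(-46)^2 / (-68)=-31.12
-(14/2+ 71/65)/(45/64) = -11.51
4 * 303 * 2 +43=2467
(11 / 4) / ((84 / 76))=209 / 84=2.49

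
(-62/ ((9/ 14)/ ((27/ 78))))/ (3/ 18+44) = -2604/ 3445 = -0.76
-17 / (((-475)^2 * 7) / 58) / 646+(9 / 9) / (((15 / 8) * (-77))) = -6859957 / 990268125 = -0.01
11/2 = 5.50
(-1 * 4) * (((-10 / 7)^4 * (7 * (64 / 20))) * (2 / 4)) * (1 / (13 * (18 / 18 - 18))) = 64000 / 75803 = 0.84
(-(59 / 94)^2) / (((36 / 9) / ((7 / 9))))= -24367 / 318096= -0.08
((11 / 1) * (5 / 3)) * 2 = 110 / 3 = 36.67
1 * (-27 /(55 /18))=-486 /55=-8.84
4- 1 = 3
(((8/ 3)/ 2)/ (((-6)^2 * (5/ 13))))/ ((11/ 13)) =169/ 1485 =0.11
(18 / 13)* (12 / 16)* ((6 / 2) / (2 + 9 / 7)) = 567 / 598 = 0.95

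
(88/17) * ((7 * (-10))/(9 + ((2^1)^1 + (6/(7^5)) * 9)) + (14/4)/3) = -26.89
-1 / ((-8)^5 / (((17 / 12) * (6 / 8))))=17 / 524288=0.00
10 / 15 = 2 / 3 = 0.67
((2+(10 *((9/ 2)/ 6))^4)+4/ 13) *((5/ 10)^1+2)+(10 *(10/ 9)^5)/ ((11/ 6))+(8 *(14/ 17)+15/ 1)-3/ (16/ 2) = 12167331551285/ 1531179936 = 7946.38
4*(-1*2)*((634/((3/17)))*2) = -172448/3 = -57482.67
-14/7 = -2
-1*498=-498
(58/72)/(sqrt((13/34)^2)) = 493/234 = 2.11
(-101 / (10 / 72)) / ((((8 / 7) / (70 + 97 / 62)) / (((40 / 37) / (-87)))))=649026 / 1147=565.85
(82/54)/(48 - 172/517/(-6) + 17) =517/22149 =0.02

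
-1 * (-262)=262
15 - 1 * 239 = -224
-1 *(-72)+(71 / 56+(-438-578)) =-52793 / 56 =-942.73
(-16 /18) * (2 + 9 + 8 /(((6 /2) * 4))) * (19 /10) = -532 /27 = -19.70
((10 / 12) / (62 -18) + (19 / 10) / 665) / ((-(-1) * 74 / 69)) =23161 / 1139600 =0.02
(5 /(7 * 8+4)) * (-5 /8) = -5 /96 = -0.05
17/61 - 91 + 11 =-4863/61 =-79.72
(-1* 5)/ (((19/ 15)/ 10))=-750/ 19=-39.47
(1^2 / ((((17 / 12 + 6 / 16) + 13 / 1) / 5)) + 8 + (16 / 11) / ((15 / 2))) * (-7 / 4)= -174916 / 11715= -14.93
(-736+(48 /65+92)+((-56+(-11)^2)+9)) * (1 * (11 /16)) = -391.37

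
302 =302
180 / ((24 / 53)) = 795 / 2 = 397.50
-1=-1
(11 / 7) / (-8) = -0.20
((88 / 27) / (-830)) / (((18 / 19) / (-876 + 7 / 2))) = 72941 / 20169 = 3.62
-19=-19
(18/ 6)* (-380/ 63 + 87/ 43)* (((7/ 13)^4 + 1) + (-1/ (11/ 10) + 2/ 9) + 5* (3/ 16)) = -93670548425/ 5836040496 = -16.05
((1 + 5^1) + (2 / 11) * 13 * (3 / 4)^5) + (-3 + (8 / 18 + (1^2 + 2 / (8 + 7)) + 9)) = 3583307 / 253440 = 14.14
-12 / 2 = -6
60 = 60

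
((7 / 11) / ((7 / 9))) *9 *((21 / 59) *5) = 8505 / 649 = 13.10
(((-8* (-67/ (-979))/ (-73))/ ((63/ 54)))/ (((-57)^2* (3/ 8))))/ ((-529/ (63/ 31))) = -8576/ 423087427213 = -0.00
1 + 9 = 10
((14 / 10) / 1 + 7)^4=3111696 / 625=4978.71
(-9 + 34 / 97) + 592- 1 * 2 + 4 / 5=282343 / 485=582.15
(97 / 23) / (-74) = -97 / 1702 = -0.06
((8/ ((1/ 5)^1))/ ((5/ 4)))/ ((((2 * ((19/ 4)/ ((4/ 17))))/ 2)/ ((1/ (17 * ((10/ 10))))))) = 512/ 5491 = 0.09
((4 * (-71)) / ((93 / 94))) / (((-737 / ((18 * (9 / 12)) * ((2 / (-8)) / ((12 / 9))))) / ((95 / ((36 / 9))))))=-8559405 / 365552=-23.42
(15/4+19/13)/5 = 271/260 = 1.04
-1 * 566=-566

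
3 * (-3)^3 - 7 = -88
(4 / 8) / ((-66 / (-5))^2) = 25 / 8712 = 0.00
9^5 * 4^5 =60466176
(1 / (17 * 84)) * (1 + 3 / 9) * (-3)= -1 / 357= -0.00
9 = 9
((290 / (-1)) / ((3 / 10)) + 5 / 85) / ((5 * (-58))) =49297 / 14790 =3.33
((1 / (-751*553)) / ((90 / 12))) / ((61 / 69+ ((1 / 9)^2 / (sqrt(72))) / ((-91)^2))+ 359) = -587350151729123328 / 658394244623730928048243435+ 202761468*sqrt(2) / 658394244623730928048243435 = -0.00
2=2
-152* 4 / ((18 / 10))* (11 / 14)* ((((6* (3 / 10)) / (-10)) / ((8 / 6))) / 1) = 1254 / 35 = 35.83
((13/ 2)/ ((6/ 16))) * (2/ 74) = 52/ 111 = 0.47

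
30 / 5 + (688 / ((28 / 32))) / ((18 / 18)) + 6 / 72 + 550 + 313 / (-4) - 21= 52211 / 42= 1243.12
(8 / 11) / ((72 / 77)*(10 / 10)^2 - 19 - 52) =-56 / 5395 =-0.01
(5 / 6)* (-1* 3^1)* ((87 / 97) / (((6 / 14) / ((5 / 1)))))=-26.16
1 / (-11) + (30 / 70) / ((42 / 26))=0.17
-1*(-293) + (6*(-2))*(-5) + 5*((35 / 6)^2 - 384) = -50287 / 36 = -1396.86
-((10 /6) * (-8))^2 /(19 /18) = -3200 /19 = -168.42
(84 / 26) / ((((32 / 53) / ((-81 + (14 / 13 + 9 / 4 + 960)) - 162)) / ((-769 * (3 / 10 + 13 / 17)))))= -5802739441149 / 1838720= -3155858.12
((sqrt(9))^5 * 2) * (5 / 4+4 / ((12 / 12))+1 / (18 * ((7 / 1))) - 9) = -25461 / 14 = -1818.64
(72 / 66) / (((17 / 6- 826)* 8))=-9 / 54329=-0.00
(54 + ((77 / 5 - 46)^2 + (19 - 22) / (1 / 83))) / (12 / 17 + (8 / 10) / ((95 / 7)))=2993241 / 3088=969.31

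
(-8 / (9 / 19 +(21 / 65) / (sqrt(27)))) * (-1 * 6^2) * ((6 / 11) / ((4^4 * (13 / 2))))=4501575 / 22197692 - 341145 * sqrt(3) / 22197692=0.18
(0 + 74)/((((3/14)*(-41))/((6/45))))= -1.12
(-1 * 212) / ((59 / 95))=-20140 / 59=-341.36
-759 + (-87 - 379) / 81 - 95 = -69640 / 81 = -859.75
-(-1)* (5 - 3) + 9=11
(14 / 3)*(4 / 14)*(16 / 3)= 64 / 9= 7.11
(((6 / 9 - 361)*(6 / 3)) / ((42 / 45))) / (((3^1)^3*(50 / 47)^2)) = -2387929 / 94500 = -25.27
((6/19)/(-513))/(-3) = 2/9747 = 0.00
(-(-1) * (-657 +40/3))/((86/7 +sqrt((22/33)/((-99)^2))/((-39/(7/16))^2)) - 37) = 26.04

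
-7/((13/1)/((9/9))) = -7/13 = -0.54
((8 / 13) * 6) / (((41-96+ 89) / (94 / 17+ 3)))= 3480 / 3757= 0.93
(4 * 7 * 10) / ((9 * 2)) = 140 / 9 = 15.56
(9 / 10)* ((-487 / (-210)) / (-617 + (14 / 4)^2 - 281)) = -0.00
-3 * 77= -231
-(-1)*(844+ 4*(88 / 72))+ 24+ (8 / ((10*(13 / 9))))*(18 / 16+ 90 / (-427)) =436339523 / 499590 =873.40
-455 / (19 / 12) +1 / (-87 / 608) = -486572 / 1653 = -294.36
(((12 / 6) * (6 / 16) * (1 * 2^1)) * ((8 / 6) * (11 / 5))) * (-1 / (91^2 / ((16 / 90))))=-176 / 1863225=-0.00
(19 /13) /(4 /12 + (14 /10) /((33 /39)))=3135 /4264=0.74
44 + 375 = 419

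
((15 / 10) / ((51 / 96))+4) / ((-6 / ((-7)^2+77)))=-2436 / 17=-143.29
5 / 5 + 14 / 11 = 25 / 11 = 2.27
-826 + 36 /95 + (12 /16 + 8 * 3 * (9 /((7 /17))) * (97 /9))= 12844723 /2660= 4828.84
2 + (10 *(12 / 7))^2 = 14498 / 49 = 295.88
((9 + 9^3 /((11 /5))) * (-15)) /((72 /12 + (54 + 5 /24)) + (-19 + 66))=-1347840 /28303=-47.62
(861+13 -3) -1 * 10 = 861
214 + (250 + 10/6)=1397/3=465.67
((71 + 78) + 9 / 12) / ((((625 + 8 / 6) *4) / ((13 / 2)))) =23361 / 60128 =0.39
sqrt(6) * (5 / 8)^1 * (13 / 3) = 65 * sqrt(6) / 24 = 6.63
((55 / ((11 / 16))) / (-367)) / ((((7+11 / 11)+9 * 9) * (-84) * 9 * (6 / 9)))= 10 / 2057769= 0.00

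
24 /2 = 12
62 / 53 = 1.17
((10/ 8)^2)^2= 625/ 256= 2.44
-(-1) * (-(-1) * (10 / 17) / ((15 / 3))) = 2 / 17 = 0.12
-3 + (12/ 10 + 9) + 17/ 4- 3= 169/ 20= 8.45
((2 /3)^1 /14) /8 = 1 /168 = 0.01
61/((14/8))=244/7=34.86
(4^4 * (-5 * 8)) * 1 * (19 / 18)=-97280 / 9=-10808.89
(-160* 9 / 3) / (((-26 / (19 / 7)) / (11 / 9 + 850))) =11644720 / 273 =42654.65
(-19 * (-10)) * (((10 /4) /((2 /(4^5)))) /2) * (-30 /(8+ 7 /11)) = -422400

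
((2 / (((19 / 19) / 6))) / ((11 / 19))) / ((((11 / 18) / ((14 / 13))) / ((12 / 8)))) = 54.79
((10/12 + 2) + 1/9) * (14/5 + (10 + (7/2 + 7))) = 68.61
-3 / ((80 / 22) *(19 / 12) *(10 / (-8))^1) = 198 / 475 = 0.42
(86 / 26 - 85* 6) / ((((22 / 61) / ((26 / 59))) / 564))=-226619148 / 649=-349182.05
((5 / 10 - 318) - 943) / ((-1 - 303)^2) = -2521 / 184832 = -0.01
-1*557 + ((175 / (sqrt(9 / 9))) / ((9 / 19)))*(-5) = -21638 / 9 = -2404.22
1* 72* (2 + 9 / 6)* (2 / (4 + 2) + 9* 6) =13692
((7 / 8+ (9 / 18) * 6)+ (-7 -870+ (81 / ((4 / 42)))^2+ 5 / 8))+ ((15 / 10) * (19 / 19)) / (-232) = 335229673 / 464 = 722477.74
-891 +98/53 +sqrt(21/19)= -47125/53 +sqrt(399)/19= -888.10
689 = 689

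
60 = 60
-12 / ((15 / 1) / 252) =-1008 / 5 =-201.60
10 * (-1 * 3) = -30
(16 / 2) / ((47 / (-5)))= -40 / 47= -0.85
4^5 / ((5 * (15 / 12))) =4096 / 25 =163.84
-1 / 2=-0.50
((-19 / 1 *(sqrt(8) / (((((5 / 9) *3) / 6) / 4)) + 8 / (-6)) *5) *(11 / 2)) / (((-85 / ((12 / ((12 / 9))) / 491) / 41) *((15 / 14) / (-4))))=959728 / 41735 - 103650624 *sqrt(2) / 208675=-679.46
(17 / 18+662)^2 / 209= 142396489 / 67716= 2102.85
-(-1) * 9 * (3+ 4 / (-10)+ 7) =432 / 5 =86.40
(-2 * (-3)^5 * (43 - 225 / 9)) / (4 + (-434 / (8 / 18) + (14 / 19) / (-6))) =-997272 / 110879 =-8.99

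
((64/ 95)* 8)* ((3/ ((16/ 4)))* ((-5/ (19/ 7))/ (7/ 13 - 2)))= 34944/ 6859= 5.09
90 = 90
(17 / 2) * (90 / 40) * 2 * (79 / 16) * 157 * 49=92985291 / 64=1452895.17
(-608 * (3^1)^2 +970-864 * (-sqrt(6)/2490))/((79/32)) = -144064/79 +4608 * sqrt(6)/32785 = -1823.25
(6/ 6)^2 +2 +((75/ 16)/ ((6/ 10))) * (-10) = -601/ 8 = -75.12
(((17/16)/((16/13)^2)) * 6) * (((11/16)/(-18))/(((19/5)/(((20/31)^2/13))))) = -303875/224366592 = -0.00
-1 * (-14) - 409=-395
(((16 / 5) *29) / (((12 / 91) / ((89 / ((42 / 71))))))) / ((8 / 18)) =2382263 / 10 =238226.30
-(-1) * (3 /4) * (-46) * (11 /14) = -759 /28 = -27.11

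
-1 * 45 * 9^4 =-295245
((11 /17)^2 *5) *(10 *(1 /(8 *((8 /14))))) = 21175 /4624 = 4.58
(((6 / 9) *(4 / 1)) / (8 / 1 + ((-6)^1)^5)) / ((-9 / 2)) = 2 / 26217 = 0.00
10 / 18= 0.56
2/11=0.18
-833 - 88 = -921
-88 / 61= -1.44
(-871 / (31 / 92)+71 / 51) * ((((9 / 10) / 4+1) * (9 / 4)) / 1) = -600426057 / 84320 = -7120.80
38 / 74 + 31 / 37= 50 / 37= 1.35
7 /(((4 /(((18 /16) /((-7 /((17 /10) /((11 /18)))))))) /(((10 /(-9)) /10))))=153 /1760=0.09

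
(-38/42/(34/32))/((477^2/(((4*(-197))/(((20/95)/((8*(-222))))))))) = -24.88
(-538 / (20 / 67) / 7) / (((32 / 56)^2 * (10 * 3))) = -126161 / 4800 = -26.28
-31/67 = -0.46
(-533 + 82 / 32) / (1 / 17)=-9017.44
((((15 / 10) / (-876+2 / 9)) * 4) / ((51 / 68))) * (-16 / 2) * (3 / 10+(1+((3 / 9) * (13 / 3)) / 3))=0.13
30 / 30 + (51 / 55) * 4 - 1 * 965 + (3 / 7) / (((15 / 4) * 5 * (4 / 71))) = -1847779 / 1925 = -959.89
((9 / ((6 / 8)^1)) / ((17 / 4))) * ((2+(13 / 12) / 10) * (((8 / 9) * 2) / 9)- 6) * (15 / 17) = -108544 / 7803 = -13.91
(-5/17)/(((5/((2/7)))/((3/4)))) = -3/238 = -0.01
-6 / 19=-0.32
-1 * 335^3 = -37595375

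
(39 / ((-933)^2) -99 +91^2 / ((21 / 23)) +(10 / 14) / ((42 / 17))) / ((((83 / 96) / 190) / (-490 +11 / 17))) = -6451363824216952800 / 6687193219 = -964734173.66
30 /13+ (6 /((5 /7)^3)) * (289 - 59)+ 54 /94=57886173 /15275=3789.60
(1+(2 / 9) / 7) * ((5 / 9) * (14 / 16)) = 325 / 648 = 0.50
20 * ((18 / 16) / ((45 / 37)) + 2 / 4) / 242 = 57 / 484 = 0.12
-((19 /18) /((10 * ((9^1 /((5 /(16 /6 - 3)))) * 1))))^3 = 6859 /1259712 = 0.01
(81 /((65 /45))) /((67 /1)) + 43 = 43.84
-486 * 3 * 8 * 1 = -11664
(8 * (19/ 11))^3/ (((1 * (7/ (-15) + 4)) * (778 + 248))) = 462080/ 634887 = 0.73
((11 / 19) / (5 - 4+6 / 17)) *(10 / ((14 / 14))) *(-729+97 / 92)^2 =4193582376335 / 1849384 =2267556.32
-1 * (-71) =71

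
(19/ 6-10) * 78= -533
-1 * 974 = -974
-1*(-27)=27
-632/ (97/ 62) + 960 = 53936/ 97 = 556.04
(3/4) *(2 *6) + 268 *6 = 1617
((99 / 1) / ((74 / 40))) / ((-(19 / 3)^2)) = -1.33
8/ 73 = 0.11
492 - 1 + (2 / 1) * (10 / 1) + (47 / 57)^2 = 511.68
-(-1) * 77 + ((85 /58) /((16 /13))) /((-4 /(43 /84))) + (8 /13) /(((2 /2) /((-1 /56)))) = 311457569 /4053504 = 76.84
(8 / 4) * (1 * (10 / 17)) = 20 / 17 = 1.18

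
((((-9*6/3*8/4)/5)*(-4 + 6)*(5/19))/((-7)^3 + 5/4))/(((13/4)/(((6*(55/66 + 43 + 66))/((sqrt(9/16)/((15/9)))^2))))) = 33740800/3038841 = 11.10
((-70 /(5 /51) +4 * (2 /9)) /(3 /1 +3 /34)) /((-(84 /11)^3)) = 72610043 /140026320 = 0.52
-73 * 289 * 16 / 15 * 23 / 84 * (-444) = 287256752 / 105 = 2735778.59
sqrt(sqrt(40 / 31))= 5^(1 / 4) * 62^(3 / 4) / 31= 1.07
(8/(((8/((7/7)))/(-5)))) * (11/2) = -55/2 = -27.50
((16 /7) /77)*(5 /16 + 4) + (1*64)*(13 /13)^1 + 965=554700 /539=1029.13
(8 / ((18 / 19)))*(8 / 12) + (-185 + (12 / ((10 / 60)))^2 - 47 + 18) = 134342 / 27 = 4975.63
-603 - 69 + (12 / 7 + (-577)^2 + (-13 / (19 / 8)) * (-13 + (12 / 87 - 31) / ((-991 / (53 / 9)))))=332328.87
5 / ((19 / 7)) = 35 / 19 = 1.84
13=13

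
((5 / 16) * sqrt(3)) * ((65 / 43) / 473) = 0.00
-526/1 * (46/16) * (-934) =2824883/2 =1412441.50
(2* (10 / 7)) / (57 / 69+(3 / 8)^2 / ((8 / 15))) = 235520 / 89831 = 2.62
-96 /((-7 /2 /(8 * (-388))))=-85138.29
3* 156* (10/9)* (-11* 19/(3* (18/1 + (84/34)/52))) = -48036560/23931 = -2007.29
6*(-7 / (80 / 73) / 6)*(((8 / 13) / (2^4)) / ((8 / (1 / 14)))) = -73 / 33280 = -0.00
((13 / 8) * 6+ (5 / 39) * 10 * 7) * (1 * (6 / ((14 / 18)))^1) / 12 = 8763 / 728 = 12.04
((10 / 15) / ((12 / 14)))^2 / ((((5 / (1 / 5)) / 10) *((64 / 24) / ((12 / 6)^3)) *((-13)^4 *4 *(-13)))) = -49 / 100249110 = -0.00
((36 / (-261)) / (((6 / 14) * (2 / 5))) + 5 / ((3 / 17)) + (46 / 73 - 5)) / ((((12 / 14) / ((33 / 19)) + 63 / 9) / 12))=45301256 / 1221509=37.09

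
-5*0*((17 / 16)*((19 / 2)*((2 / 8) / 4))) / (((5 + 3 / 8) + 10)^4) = 0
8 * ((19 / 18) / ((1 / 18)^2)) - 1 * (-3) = 2739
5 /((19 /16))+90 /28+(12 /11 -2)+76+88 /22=253145 /2926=86.52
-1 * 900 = -900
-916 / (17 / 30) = -27480 / 17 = -1616.47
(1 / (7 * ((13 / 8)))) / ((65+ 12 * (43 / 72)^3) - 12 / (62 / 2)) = 7713792 / 5893708639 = 0.00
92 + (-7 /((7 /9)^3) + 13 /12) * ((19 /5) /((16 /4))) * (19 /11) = 69.36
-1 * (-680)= 680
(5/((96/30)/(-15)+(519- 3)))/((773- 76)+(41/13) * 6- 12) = 4875/353997284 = 0.00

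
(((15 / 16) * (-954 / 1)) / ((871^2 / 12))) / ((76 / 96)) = -257580 / 14414179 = -0.02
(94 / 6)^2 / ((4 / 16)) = 8836 / 9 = 981.78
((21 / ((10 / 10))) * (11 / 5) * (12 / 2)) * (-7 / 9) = -1078 / 5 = -215.60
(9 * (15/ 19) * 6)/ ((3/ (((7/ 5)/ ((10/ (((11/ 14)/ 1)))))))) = 297/ 190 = 1.56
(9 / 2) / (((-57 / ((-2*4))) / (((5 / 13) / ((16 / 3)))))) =45 / 988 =0.05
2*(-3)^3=-54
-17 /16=-1.06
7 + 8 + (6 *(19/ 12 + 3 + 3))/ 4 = 26.38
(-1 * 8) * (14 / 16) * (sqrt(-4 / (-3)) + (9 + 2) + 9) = -140- 14 * sqrt(3) / 3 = -148.08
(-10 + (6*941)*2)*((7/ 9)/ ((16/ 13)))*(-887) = -455324597/ 72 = -6323952.74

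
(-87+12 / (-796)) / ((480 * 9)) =-481 / 23880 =-0.02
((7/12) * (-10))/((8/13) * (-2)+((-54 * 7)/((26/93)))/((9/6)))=455/70404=0.01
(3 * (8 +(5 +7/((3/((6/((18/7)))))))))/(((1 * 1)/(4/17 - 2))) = -1660/17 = -97.65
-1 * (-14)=14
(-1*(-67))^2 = 4489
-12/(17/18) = -216/17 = -12.71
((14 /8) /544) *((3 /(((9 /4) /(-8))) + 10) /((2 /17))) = -7 /384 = -0.02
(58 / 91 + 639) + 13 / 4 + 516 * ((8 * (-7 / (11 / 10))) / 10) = -7944023 / 4004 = -1984.02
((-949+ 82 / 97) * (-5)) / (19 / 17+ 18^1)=1563507 / 6305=247.98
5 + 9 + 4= 18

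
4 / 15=0.27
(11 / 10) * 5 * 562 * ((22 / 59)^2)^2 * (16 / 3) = 11585364736 / 36352083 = 318.70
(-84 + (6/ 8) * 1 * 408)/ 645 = 0.34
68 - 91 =-23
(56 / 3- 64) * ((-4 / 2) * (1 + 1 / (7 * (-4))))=612 / 7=87.43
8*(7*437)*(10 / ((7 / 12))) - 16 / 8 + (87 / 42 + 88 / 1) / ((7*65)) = 205563917 / 490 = 419518.20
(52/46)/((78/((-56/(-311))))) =56/21459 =0.00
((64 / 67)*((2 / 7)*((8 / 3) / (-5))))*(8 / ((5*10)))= -4096 / 175875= -0.02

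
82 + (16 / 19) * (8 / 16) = 82.42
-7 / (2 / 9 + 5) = -63 / 47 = -1.34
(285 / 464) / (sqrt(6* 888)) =95* sqrt(37) / 68672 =0.01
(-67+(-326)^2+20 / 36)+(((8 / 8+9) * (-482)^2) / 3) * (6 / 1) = 42774206 / 9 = 4752689.56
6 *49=294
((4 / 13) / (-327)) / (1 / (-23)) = 92 / 4251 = 0.02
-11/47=-0.23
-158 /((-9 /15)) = 790 /3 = 263.33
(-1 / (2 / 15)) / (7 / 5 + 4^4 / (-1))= 75 / 2546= 0.03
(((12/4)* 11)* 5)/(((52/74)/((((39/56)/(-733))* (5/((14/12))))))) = -274725/287336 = -0.96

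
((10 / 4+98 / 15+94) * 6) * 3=9273 / 5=1854.60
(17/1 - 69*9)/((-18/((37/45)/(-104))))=-5587/21060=-0.27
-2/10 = -0.20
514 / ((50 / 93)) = 23901 / 25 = 956.04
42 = 42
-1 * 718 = -718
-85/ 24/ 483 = -85/ 11592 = -0.01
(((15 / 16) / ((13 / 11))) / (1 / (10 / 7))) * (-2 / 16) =-825 / 5824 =-0.14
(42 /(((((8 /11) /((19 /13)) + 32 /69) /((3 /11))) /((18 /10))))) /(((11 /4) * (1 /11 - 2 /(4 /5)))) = -1486674 /459245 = -3.24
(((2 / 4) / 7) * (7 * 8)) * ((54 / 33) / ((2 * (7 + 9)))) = 9 / 44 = 0.20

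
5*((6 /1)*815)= 24450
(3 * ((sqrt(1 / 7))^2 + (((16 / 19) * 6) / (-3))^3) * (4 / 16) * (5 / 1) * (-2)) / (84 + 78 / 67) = 74543195 / 182641452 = 0.41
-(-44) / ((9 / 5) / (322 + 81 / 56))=996215 / 126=7906.47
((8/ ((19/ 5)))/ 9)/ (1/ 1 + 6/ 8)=160/ 1197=0.13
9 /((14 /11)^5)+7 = 5214227 /537824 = 9.70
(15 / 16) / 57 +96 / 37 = 29369 / 11248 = 2.61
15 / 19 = 0.79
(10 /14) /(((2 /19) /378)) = 2565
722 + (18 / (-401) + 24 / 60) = 1448322 / 2005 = 722.36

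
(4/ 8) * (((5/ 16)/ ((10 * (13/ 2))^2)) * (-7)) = -7/ 27040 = -0.00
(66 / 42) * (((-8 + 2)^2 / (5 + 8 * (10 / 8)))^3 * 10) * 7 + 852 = 59316 / 25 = 2372.64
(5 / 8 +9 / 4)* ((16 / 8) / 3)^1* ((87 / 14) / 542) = 667 / 30352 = 0.02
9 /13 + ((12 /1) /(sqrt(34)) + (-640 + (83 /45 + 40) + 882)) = 6 * sqrt(34) /17 + 166454 /585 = 286.59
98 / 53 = 1.85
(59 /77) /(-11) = -59 /847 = -0.07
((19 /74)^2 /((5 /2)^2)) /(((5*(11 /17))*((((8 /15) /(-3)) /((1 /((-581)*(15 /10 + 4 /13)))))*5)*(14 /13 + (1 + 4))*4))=9334377 /64972145854000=0.00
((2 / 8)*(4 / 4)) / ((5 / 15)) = 3 / 4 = 0.75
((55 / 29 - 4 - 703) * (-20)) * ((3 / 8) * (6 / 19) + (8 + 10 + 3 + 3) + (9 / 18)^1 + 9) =261223200 / 551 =474089.29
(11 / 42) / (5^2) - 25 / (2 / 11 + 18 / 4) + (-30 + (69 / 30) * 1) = -33.03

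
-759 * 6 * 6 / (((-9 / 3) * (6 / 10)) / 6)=91080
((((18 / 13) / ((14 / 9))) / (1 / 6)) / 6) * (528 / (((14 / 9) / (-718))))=-138183408 / 637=-216928.43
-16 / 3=-5.33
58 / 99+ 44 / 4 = 1147 / 99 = 11.59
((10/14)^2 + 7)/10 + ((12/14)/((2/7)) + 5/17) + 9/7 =22203/4165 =5.33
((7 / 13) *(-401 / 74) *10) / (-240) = 2807 / 23088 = 0.12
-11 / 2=-5.50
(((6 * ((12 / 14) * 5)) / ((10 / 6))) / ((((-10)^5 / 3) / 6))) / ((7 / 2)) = -243 / 306250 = -0.00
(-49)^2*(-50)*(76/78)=-4561900/39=-116971.79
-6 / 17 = -0.35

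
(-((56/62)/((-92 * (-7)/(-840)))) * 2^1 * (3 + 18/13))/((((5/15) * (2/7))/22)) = 2386.51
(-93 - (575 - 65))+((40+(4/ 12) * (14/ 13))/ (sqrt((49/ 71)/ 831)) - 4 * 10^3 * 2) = -8603+1574 * sqrt(59001)/ 273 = -7202.54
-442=-442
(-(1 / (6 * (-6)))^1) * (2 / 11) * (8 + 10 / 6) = 29 / 594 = 0.05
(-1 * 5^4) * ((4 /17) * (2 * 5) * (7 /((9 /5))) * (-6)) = 1750000 /51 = 34313.73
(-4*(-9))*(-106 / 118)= -1908 / 59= -32.34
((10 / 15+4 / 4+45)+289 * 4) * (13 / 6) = 23452 / 9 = 2605.78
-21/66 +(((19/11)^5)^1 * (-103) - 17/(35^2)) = -624974604959/394574950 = -1583.92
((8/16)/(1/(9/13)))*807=7263/26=279.35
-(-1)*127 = 127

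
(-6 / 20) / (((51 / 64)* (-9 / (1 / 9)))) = 32 / 6885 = 0.00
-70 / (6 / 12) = -140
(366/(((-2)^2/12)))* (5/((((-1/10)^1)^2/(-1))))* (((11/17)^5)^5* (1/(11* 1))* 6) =-5.62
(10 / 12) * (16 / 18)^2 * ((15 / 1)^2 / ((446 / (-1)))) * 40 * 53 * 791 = -3353840000 / 6021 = -557023.75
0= 0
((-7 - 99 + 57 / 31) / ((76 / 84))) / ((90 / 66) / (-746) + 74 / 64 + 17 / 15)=-133545756960 / 2653796633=-50.32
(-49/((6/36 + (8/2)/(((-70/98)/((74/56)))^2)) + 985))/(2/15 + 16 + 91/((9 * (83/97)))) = -54904500/31282093201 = -0.00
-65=-65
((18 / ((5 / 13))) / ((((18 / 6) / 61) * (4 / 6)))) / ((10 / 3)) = 21411 / 50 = 428.22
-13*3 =-39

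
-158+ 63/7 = -149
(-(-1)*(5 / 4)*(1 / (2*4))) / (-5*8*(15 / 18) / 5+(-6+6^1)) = -3 / 128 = -0.02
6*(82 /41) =12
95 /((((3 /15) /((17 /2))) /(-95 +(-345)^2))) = 480179875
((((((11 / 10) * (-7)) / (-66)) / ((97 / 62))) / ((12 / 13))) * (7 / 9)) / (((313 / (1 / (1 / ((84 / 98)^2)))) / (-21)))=-2821 / 910830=-0.00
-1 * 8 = -8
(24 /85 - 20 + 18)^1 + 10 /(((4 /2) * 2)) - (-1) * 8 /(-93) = 11009 /15810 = 0.70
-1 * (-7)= 7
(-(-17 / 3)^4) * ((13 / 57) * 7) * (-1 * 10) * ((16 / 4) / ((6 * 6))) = 76004110 / 41553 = 1829.09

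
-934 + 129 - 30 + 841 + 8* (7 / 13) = 134 / 13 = 10.31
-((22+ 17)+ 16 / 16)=-40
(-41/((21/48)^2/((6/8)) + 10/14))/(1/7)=-385728/1303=-296.03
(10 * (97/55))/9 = 194/99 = 1.96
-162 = -162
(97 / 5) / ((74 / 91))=8827 / 370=23.86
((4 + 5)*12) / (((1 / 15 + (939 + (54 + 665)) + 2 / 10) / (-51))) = -41310 / 12437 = -3.32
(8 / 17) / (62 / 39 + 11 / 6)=208 / 1513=0.14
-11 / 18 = -0.61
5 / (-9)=-5 / 9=-0.56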